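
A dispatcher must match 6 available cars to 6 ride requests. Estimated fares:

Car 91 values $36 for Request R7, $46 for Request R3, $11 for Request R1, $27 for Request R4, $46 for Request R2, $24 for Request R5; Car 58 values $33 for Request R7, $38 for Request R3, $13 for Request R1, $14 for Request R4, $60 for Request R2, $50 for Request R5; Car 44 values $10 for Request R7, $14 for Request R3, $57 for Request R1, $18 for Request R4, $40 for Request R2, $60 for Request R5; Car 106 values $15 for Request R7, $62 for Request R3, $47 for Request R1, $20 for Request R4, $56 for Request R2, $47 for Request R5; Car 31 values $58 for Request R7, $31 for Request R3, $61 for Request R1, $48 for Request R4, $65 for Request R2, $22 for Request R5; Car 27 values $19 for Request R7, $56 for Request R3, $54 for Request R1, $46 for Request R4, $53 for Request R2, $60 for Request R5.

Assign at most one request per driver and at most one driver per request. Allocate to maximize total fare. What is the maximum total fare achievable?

Max total: $325

Optimal: Car 91→Request R7 ($36), Car 58→Request R2 ($60), Car 44→Request R5 ($60), Car 106→Request R3 ($62), Car 31→Request R1 ($61), Car 27→Request R4 ($46) — total 36+60+60+62+61+46 = $325.
Max-entry greedy (repeatedly take the single best remaining cell) gives $291, worse by 34.
No other one-to-one assignment exceeds $325.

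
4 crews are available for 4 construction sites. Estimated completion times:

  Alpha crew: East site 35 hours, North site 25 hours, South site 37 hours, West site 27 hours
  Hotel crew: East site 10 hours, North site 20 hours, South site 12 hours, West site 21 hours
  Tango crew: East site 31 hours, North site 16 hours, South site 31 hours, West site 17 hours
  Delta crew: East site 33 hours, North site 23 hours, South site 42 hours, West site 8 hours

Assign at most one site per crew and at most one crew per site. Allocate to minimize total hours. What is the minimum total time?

Optimal: Alpha crew→East site (35 hours), Hotel crew→South site (12 hours), Tango crew→North site (16 hours), Delta crew→West site (8 hours) — total 35+12+16+8 = 71 hours.
Swapping Tango crew↔Hotel crew (Tango crew→South site 31 hours, Hotel crew→North site 20 hours) adds 23.

Minimum total: 71 hours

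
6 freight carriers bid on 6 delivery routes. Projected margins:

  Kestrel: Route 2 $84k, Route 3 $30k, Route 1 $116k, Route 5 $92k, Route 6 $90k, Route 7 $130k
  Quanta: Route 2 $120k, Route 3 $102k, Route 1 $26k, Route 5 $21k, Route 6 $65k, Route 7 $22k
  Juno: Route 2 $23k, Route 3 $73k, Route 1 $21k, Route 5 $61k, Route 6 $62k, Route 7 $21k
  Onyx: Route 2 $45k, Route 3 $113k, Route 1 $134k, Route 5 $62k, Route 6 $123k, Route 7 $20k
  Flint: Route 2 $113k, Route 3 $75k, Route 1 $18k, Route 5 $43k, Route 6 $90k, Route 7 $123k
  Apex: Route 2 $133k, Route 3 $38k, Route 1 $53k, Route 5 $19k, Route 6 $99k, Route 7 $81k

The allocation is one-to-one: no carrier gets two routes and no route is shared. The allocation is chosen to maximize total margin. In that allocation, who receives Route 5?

Treat this as an assignment problem: match each carrier to one route.
Optimal: Kestrel→Route 1 ($116k), Quanta→Route 3 ($102k), Juno→Route 5 ($61k), Onyx→Route 6 ($123k), Flint→Route 7 ($123k), Apex→Route 2 ($133k) — total 116+102+61+123+123+133 = $658k.
Row-greedy (each carrier in turn takes its best remaining route) gives $566k, worse by 92.
No other one-to-one assignment exceeds $658k.
Juno's own top route is Route 3 ($73k), but forcing Juno→Route 3 and reassigning the rest optimally gives only $641k — worse by 17.

Juno receives Route 5.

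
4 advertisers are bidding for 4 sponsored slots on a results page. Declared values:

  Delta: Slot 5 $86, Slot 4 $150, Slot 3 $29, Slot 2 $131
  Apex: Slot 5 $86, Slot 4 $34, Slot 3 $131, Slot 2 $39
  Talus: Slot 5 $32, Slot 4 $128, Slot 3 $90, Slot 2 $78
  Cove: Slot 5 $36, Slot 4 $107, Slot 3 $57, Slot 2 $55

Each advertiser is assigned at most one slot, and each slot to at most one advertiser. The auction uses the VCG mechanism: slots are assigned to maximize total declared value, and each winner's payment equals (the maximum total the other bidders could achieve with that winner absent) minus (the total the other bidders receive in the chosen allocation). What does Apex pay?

Efficient allocation: Delta→Slot 2 ($131), Apex→Slot 3 ($131), Talus→Slot 4 ($128), Cove→Slot 5 ($36); total welfare W = $426.
Apex receives Slot 3 at value $131, so the others get W − 131 = $295.
Without Apex: best allocation of the remaining 3 bidders over all 4 slots is Delta→Slot 2 ($131), Talus→Slot 3 ($90), Cove→Slot 4 ($107), total $328.
VCG payment = (others' best without Apex) − (others' welfare with Apex) = 328 − 295 = $33.

Apex pays $33.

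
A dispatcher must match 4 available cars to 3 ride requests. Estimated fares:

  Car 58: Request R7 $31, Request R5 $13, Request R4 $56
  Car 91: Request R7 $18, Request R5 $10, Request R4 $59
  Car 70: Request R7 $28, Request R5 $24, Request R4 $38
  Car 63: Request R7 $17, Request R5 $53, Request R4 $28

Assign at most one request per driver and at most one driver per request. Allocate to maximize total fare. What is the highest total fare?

Treat this as an assignment problem: match each driver to one request.
Optimal: Car 58→Request R7 ($31), Car 63→Request R5 ($53), Car 91→Request R4 ($59) — total 31+53+59 = $143.
Row-greedy (each driver in turn takes its best remaining request) gives $98, worse by 45.
Swapping Car 58↔Car 91 (Car 58→Request R4 $56, Car 91→Request R7 $18) loses 16.

Max total: $143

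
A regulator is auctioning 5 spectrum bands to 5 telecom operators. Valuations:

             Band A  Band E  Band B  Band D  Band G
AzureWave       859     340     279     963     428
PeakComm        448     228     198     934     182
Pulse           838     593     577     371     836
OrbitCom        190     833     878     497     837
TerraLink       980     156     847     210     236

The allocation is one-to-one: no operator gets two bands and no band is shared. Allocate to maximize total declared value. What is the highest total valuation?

Maximum total: $4309M

Treat this as an assignment problem: match each operator to one band.
Optimal: AzureWave→Band A ($859M), PeakComm→Band D ($934M), Pulse→Band G ($836M), OrbitCom→Band E ($833M), TerraLink→Band B ($847M) — total 859+934+836+833+847 = $4309M.
Max-entry greedy (repeatedly take the single best remaining cell) gives $3885M, worse by 424.
Next-best assignment: AzureWave→Band A, PeakComm→Band D, Pulse→Band E, OrbitCom→Band G, TerraLink→Band B = $4070M.
Checked against all permutations: $4309M is optimal.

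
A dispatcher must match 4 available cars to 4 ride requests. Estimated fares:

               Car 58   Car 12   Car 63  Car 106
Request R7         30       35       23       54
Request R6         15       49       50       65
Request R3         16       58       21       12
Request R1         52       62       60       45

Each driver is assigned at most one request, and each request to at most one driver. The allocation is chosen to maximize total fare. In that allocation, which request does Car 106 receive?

Optimal: Car 58→Request R1 ($52), Car 12→Request R3 ($58), Car 63→Request R6 ($50), Car 106→Request R7 ($54) — total 52+58+50+54 = $214.
Max-entry greedy (repeatedly take the single best remaining cell) gives $178, worse by 36.
Next-best assignment: Car 58→Request R7, Car 12→Request R3, Car 63→Request R1, Car 106→Request R6 = $213.
Swapping Car 63↔Car 12 (Car 63→Request R3 $21, Car 12→Request R6 $49) loses 38.
Car 106's own top request is Request R6 ($65), but forcing Car 106→Request R6 and reassigning the rest optimally gives only $213 — worse by 1.

Car 106 receives Request R7.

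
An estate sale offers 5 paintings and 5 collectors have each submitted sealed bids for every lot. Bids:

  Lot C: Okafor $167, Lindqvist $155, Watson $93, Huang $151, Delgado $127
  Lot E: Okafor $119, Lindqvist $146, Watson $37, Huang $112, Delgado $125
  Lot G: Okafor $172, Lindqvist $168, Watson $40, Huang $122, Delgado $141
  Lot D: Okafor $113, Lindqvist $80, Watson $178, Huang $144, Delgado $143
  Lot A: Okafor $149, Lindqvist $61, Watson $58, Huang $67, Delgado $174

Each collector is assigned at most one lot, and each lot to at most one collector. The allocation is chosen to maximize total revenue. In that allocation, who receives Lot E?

Optimal: Okafor→Lot G ($172), Lindqvist→Lot E ($146), Watson→Lot D ($178), Huang→Lot C ($151), Delgado→Lot A ($174) — total 172+146+178+151+174 = $821.
Max-entry greedy (repeatedly take the single best remaining cell) gives $791, worse by 30.
Next-best assignment: Okafor→Lot C, Lindqvist→Lot G, Watson→Lot D, Huang→Lot E, Delgado→Lot A = $799.
Lindqvist's own top lot is Lot G ($168), but forcing Lindqvist→Lot G and reassigning the rest optimally gives only $799 — worse by 22.

Lindqvist receives Lot E.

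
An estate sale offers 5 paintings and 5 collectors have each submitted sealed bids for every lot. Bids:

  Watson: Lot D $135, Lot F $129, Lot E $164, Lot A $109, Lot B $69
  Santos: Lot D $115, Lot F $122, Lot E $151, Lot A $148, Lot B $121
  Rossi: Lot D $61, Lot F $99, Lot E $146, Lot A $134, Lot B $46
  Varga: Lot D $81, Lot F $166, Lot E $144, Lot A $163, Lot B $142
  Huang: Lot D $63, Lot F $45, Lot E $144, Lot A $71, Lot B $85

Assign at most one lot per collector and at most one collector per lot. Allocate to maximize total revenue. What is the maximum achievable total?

Optimal: Watson→Lot D ($135), Santos→Lot B ($121), Rossi→Lot A ($134), Varga→Lot F ($166), Huang→Lot E ($144) — total 135+121+134+166+144 = $700.
Row-greedy (each collector in turn takes its best remaining lot) gives $616, worse by 84.
Swapping Watson↔Rossi (Watson→Lot A $109, Rossi→Lot D $61) loses 99.

Maximum total: $700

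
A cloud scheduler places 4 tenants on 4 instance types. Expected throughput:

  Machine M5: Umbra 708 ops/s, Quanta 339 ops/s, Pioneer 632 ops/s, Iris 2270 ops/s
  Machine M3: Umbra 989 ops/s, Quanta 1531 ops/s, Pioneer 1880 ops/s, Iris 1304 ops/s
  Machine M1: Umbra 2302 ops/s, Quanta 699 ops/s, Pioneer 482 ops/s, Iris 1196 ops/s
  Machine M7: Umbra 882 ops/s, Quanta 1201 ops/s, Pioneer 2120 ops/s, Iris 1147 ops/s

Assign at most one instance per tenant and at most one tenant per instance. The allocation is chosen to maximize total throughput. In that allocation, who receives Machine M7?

Pioneer receives Machine M7.

Treat this as an assignment problem: match each tenant to one instance.
Optimal: Umbra→Machine M1 (2302 ops/s), Quanta→Machine M3 (1531 ops/s), Pioneer→Machine M7 (2120 ops/s), Iris→Machine M5 (2270 ops/s) — total 2302+1531+2120+2270 = 8223 ops/s.
Column-greedy (each instance in turn goes to its best remaining tenant) gives 7653 ops/s, worse by 570.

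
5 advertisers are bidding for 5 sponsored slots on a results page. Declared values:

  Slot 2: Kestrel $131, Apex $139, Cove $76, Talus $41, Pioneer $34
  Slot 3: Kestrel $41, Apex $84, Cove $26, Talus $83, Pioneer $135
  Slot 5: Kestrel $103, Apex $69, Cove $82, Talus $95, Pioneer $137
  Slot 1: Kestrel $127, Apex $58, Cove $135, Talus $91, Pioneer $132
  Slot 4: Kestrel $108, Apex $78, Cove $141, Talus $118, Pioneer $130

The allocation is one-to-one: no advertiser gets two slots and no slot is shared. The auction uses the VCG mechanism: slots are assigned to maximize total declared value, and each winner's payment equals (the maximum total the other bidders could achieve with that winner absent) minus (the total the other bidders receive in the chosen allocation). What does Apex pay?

Efficient allocation: Kestrel→Slot 1 ($127), Apex→Slot 2 ($139), Cove→Slot 4 ($141), Talus→Slot 5 ($95), Pioneer→Slot 3 ($135); total welfare W = $637.
Apex receives Slot 2 at value $139, so the others get W − 139 = $498.
Without Apex: best allocation of the remaining 4 bidders over all 5 slots is Kestrel→Slot 2 ($131), Cove→Slot 1 ($135), Talus→Slot 4 ($118), Pioneer→Slot 5 ($137), total $521.
VCG payment = (others' best without Apex) − (others' welfare with Apex) = 521 − 498 = $23.

Apex pays $23.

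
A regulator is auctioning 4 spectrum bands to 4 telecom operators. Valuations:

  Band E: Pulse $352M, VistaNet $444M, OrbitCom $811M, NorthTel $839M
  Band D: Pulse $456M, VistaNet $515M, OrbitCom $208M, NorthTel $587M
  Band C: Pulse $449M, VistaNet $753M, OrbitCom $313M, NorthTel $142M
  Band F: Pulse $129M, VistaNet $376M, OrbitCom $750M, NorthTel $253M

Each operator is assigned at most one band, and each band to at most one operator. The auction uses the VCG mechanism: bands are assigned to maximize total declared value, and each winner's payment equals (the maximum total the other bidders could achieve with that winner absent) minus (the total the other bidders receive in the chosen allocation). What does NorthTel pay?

NorthTel pays $61M.

Efficient allocation: Pulse→Band D ($456M), VistaNet→Band C ($753M), OrbitCom→Band F ($750M), NorthTel→Band E ($839M); total welfare W = $2798M.
NorthTel receives Band E at value $839M, so the others get W − 839 = $1959M.
Without NorthTel: best allocation of the remaining 3 bidders over all 4 bands is Pulse→Band D ($456M), VistaNet→Band C ($753M), OrbitCom→Band E ($811M), total $2020M.
VCG payment = (others' best without NorthTel) − (others' welfare with NorthTel) = 2020 − 1959 = $61M.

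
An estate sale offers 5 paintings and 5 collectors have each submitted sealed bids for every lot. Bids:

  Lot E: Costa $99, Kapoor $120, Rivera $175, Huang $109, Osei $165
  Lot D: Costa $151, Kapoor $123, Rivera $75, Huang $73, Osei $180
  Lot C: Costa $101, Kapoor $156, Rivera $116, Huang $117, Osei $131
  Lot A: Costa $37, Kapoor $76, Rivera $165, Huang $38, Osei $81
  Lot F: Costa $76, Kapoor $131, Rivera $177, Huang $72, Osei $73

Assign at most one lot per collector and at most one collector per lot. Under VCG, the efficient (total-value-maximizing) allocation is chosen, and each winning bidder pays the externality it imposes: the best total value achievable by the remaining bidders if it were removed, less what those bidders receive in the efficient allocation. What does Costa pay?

Efficient allocation: Costa→Lot D ($151), Kapoor→Lot F ($131), Rivera→Lot A ($165), Huang→Lot C ($117), Osei→Lot E ($165); total welfare W = $729.
Costa receives Lot D at value $151, so the others get W − 151 = $578.
Without Costa: best allocation of the remaining 4 bidders over all 5 lots is Kapoor→Lot C ($156), Rivera→Lot F ($177), Huang→Lot E ($109), Osei→Lot D ($180), total $622.
VCG payment = (others' best without Costa) − (others' welfare with Costa) = 622 − 578 = $44.

Costa pays $44.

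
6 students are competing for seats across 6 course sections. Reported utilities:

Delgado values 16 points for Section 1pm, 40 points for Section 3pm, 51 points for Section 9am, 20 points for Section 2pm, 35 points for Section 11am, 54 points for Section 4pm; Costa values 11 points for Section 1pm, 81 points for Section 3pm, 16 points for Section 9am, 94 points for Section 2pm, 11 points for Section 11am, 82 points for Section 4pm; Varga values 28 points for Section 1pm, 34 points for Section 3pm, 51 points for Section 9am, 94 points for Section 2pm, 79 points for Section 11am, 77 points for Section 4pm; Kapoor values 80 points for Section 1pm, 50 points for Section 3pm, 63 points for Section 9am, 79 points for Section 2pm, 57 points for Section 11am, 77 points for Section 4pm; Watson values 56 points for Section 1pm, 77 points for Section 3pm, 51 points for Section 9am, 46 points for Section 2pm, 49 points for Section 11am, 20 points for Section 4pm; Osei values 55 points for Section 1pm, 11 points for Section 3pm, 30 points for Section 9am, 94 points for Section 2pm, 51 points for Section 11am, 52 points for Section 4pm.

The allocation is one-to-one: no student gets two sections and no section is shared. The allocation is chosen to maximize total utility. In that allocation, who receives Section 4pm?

Costa receives Section 4pm.

Treat this as an assignment problem: match each student to one section.
Optimal: Delgado→Section 9am (51 points), Costa→Section 4pm (82 points), Varga→Section 11am (79 points), Kapoor→Section 1pm (80 points), Watson→Section 3pm (77 points), Osei→Section 2pm (94 points) — total 51+82+79+80+77+94 = 463 points.
Row-greedy (each student in turn takes its best remaining section) gives 414 points, worse by 49.
Next-best assignment: Delgado→Section 4pm, Costa→Section 3pm, Varga→Section 11am, Kapoor→Section 1pm, Watson→Section 9am, Osei→Section 2pm = 439 points.
Checked against all permutations: 463 points is optimal.
Costa's own top section is Section 2pm (94 points), but forcing Costa→Section 2pm and reassigning the rest optimally gives only 433 points — worse by 30.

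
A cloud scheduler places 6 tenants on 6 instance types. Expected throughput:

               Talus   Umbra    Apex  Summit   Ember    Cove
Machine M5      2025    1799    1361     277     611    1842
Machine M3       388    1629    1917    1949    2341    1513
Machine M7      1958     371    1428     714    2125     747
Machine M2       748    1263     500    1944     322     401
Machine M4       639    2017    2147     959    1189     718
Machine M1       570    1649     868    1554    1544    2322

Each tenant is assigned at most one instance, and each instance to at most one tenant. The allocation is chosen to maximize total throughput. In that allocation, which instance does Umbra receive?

Optimal: Talus→Machine M7 (1958 ops/s), Umbra→Machine M5 (1799 ops/s), Apex→Machine M4 (2147 ops/s), Summit→Machine M2 (1944 ops/s), Ember→Machine M3 (2341 ops/s), Cove→Machine M1 (2322 ops/s) — total 1958+1799+2147+1944+2341+2322 = 12511 ops/s.
Swapping Summit↔Talus (Summit→Machine M7 714 ops/s, Talus→Machine M2 748 ops/s) loses 2440.
Umbra's own top instance is Machine M4 (2017 ops/s), but forcing Umbra→Machine M4 and reassigning the rest optimally gives only 12350 ops/s — worse by 161.

Umbra receives Machine M5.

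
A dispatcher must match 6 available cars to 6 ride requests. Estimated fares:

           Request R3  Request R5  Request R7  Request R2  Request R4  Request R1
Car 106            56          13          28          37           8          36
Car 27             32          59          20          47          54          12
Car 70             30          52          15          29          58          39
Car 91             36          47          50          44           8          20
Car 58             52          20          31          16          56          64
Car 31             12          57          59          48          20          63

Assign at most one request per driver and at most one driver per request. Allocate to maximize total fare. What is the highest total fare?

Optimal: Car 106→Request R3 ($56), Car 27→Request R5 ($59), Car 70→Request R4 ($58), Car 91→Request R2 ($44), Car 58→Request R1 ($64), Car 31→Request R7 ($59) — total 56+59+58+44+64+59 = $340.
Row-greedy (each driver in turn takes its best remaining request) gives $335, worse by 5.
Every other assignment is strictly worse.

Maximum total: $340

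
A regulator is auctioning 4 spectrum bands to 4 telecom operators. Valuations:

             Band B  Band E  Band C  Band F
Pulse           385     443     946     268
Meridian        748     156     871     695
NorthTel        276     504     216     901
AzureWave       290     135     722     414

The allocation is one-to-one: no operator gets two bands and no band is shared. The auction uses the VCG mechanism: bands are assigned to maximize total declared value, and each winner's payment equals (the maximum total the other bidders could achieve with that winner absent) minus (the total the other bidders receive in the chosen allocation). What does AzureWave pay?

Efficient allocation: Pulse→Band E ($443M), Meridian→Band B ($748M), NorthTel→Band F ($901M), AzureWave→Band C ($722M); total welfare W = $2814M.
AzureWave receives Band C at value $722M, so the others get W − 722 = $2092M.
Without AzureWave: best allocation of the remaining 3 bidders over all 4 bands is Pulse→Band C ($946M), Meridian→Band B ($748M), NorthTel→Band F ($901M), total $2595M.
VCG payment = (others' best without AzureWave) − (others' welfare with AzureWave) = 2595 − 2092 = $503M.

AzureWave pays $503M.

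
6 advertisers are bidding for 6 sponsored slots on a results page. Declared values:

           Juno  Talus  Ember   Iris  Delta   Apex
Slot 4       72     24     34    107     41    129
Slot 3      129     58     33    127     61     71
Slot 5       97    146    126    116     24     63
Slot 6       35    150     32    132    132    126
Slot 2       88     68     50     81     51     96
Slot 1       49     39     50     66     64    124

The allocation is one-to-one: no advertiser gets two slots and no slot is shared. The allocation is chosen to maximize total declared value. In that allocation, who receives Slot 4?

Optimal: Juno→Slot 3 ($129), Talus→Slot 5 ($146), Ember→Slot 2 ($50), Iris→Slot 4 ($107), Delta→Slot 6 ($132), Apex→Slot 1 ($124) — total 129+146+50+107+132+124 = $688.
Column-greedy (each slot in turn goes to its best remaining advertiser) gives $637, worse by 51.
Next-best assignment: Juno→Slot 3, Talus→Slot 6, Ember→Slot 5, Iris→Slot 4, Delta→Slot 2, Apex→Slot 1 = $687.
Swapping Talus↔Iris (Talus→Slot 4 $24, Iris→Slot 5 $116) loses 113.
Checked against all permutations: $688 is optimal.
Iris's own top slot is Slot 6 ($132), but forcing Iris→Slot 6 and reassigning the rest optimally gives only $650 — worse by 38.

Iris receives Slot 4.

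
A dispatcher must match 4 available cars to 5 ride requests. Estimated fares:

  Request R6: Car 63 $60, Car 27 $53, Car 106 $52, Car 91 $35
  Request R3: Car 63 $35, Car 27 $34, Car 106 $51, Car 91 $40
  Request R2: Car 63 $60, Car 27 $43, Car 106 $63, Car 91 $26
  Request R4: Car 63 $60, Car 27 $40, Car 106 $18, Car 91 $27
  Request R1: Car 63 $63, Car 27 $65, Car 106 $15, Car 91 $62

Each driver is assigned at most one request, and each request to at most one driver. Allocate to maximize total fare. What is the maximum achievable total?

This is the linear assignment problem.
Optimal: Car 63→Request R4 ($60), Car 27→Request R6 ($53), Car 106→Request R2 ($63), Car 91→Request R1 ($62) — total 60+53+63+62 = $238.
Max-entry greedy (repeatedly take the single best remaining cell) gives $228, worse by 10.
Swapping Car 27↔Car 91 (Car 27→Request R1 $65, Car 91→Request R6 $35) loses 15.
No other one-to-one assignment exceeds $238.

Max total: $238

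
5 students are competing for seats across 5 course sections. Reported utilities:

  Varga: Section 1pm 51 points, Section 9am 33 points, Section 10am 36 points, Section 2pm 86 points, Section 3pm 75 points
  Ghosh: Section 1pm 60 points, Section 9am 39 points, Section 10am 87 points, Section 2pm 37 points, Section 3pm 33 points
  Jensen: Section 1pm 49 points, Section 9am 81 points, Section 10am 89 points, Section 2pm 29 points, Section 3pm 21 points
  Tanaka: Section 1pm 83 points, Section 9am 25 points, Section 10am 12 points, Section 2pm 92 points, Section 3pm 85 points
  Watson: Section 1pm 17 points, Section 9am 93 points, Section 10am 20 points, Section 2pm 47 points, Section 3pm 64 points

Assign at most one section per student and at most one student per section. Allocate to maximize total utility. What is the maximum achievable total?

This is the linear assignment problem.
Optimal: Varga→Section 2pm (86 points), Ghosh→Section 1pm (60 points), Jensen→Section 10am (89 points), Tanaka→Section 3pm (85 points), Watson→Section 9am (93 points) — total 86+60+89+85+93 = 413 points.
Max-entry greedy (repeatedly take the single best remaining cell) gives 409 points, worse by 4.
Next-best assignment: Varga→Section 3pm, Ghosh→Section 1pm, Jensen→Section 10am, Tanaka→Section 2pm, Watson→Section 9am = 409 points.
No other one-to-one assignment exceeds 413 points.

Maximum total: 413 points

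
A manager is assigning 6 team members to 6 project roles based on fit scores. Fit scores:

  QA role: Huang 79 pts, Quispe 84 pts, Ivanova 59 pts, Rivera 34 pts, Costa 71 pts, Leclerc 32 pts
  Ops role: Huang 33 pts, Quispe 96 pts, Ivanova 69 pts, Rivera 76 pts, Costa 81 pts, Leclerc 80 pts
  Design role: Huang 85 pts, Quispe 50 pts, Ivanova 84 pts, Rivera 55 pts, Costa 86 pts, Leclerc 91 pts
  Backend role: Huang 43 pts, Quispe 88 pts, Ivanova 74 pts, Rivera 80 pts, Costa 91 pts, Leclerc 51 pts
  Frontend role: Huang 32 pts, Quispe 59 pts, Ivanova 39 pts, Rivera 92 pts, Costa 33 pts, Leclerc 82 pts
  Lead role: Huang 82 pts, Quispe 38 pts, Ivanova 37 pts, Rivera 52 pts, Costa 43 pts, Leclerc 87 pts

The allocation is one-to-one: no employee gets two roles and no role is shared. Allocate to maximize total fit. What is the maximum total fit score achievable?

Treat this as an assignment problem: match each employee to one role.
Optimal: Huang→QA role (79 pts), Quispe→Ops role (96 pts), Ivanova→Design role (84 pts), Rivera→Frontend role (92 pts), Costa→Backend role (91 pts), Leclerc→Lead role (87 pts) — total 79+96+84+92+91+87 = 529 pts.
Row-greedy (each employee in turn takes its best remaining role) gives 505 pts, worse by 24.
Swapping Rivera↔Leclerc (Rivera→Lead role 52 pts, Leclerc→Frontend role 82 pts) loses 45.
Checked against all permutations: 529 pts is optimal.

Max total: 529 pts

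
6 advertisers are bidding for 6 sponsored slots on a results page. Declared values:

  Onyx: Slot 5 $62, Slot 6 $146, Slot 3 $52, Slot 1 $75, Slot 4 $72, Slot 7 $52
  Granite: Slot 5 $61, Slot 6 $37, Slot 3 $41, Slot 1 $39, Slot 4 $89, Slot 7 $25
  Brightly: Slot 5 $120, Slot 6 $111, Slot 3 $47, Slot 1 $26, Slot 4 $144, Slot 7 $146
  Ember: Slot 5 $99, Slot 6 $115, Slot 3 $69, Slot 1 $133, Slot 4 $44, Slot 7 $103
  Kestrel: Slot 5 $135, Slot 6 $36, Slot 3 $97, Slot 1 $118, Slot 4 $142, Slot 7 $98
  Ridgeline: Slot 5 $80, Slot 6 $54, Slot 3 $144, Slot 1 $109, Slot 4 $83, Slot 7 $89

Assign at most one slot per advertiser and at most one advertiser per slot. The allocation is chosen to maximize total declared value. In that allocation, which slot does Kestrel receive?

Kestrel receives Slot 5.

Optimal: Onyx→Slot 6 ($146), Granite→Slot 4 ($89), Brightly→Slot 7 ($146), Ember→Slot 1 ($133), Kestrel→Slot 5 ($135), Ridgeline→Slot 3 ($144) — total 146+89+146+133+135+144 = $793.
Column-greedy (each slot in turn goes to its best remaining advertiser) gives $727, worse by 66.
Next-best assignment: Onyx→Slot 6, Granite→Slot 5, Brightly→Slot 7, Ember→Slot 1, Kestrel→Slot 4, Ridgeline→Slot 3 = $772.
No other one-to-one assignment exceeds $793.
Kestrel's own top slot is Slot 4 ($142), but forcing Kestrel→Slot 4 and reassigning the rest optimally gives only $772 — worse by 21.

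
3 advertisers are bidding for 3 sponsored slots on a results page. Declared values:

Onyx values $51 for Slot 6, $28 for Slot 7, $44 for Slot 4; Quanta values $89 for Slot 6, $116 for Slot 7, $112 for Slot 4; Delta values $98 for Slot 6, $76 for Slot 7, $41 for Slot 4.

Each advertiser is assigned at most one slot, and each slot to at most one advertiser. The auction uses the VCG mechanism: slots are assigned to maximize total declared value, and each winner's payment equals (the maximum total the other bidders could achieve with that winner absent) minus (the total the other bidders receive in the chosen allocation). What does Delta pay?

Efficient allocation: Onyx→Slot 4 ($44), Quanta→Slot 7 ($116), Delta→Slot 6 ($98); total welfare W = $258.
Delta receives Slot 6 at value $98, so the others get W − 98 = $160.
Without Delta: best allocation of the remaining 2 bidders over all 3 slots is Onyx→Slot 6 ($51), Quanta→Slot 7 ($116), total $167.
VCG payment = (others' best without Delta) − (others' welfare with Delta) = 167 − 160 = $7.

Delta pays $7.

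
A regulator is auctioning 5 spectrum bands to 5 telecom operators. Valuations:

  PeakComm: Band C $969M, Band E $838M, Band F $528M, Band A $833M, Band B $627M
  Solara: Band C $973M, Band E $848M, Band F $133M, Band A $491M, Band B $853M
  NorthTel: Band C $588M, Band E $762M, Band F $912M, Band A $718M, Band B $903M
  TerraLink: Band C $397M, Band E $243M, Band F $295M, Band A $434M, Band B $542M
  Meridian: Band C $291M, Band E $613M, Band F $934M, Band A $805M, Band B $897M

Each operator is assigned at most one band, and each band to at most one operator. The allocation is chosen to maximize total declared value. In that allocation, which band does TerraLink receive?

Treat this as an assignment problem: match each operator to one band.
Optimal: PeakComm→Band C ($969M), Solara→Band E ($848M), NorthTel→Band B ($903M), TerraLink→Band A ($434M), Meridian→Band F ($934M) — total 969+848+903+434+934 = $4088M.
Column-greedy (each band in turn goes to its best remaining operator) gives $4005M, worse by 83.
Next-best assignment: PeakComm→Band E, Solara→Band C, NorthTel→Band B, TerraLink→Band A, Meridian→Band F = $4082M.
Swapping Meridian↔PeakComm (Meridian→Band C $291M, PeakComm→Band F $528M) loses 1084.
Every other assignment is strictly worse.
TerraLink's own top band is Band B ($542M), but forcing TerraLink→Band B and reassigning the rest optimally gives only $4076M — worse by 12.

TerraLink receives Band A.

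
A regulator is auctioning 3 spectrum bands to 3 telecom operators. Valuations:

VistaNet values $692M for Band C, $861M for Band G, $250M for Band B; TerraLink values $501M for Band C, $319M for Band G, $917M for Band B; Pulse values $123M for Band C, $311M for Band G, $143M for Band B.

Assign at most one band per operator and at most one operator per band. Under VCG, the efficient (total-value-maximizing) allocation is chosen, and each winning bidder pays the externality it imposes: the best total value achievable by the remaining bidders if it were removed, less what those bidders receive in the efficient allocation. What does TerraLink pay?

TerraLink pays $1M.

Efficient allocation: VistaNet→Band C ($692M), TerraLink→Band B ($917M), Pulse→Band G ($311M); total welfare W = $1920M.
TerraLink receives Band B at value $917M, so the others get W − 917 = $1003M.
Without TerraLink: best allocation of the remaining 2 bidders over all 3 bands is VistaNet→Band G ($861M), Pulse→Band B ($143M), total $1004M.
VCG payment = (others' best without TerraLink) − (others' welfare with TerraLink) = 1004 − 1003 = $1M.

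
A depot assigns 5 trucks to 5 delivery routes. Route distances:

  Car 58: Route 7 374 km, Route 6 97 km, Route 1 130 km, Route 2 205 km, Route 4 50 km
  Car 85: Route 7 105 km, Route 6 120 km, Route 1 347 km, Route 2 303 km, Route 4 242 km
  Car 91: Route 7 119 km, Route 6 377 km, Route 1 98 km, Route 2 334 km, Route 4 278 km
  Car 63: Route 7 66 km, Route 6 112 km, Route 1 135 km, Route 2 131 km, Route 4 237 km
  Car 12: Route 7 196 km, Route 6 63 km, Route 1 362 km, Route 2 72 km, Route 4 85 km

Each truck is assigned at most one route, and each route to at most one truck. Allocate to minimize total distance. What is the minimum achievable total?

Optimal: Car 58→Route 4 (50 km), Car 85→Route 6 (120 km), Car 91→Route 1 (98 km), Car 63→Route 7 (66 km), Car 12→Route 2 (72 km) — total 50+120+98+66+72 = 406 km.
Min-entry greedy (repeatedly take the single cheapest remaining cell) gives 580 km, worse by 174.
Swapping Car 63↔Car 91 (Car 63→Route 1 135 km, Car 91→Route 7 119 km) adds 90.

Minimum total: 406 km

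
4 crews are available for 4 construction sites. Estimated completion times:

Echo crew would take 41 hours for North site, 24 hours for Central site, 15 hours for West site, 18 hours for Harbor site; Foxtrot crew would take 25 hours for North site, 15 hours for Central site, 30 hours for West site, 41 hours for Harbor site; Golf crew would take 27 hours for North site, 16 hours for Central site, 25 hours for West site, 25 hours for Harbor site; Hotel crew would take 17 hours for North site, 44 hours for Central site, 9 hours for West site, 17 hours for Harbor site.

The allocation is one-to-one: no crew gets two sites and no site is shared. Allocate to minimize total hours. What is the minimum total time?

This is a one-to-one assignment (minimum-cost bipartite matching).
Optimal: Echo crew→Harbor site (18 hours), Foxtrot crew→North site (25 hours), Golf crew→Central site (16 hours), Hotel crew→West site (9 hours) — total 18+25+16+9 = 68 hours.
Row-greedy (each crew in turn takes its cheapest remaining site) gives 72 hours, worse by 4.
Next-best assignment: Echo crew→Harbor site, Foxtrot crew→Central site, Golf crew→North site, Hotel crew→West site = 69 hours.
Checked against all permutations: 68 hours is optimal.

Min total: 68 hours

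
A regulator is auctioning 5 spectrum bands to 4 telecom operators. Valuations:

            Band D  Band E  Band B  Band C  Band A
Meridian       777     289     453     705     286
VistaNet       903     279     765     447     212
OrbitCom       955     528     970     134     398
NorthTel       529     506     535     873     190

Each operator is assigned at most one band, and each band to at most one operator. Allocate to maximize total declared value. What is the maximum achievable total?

Optimal: Meridian→Band C ($705M), VistaNet→Band D ($903M), OrbitCom→Band B ($970M), NorthTel→Band E ($506M) — total 705+903+970+506 = $3084M.

Max total: $3084M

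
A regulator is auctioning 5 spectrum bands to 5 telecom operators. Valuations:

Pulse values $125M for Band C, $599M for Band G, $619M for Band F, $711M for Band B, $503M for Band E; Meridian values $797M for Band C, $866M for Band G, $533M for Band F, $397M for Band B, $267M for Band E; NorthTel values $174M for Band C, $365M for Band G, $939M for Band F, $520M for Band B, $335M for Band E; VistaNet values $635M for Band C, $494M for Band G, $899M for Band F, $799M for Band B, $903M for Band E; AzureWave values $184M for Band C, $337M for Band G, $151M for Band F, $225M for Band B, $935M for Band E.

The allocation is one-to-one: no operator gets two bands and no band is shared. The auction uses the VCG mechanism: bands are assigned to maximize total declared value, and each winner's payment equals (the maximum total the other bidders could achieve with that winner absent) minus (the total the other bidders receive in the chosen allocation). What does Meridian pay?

Efficient allocation: Pulse→Band B ($711M), Meridian→Band G ($866M), NorthTel→Band F ($939M), VistaNet→Band C ($635M), AzureWave→Band E ($935M); total welfare W = $4086M.
Meridian receives Band G at value $866M, so the others get W − 866 = $3220M.
Without Meridian: best allocation of the remaining 4 bidders over all 5 bands is Pulse→Band G ($599M), NorthTel→Band F ($939M), VistaNet→Band B ($799M), AzureWave→Band E ($935M), total $3272M.
VCG payment = (others' best without Meridian) − (others' welfare with Meridian) = 3272 − 3220 = $52M.

Meridian pays $52M.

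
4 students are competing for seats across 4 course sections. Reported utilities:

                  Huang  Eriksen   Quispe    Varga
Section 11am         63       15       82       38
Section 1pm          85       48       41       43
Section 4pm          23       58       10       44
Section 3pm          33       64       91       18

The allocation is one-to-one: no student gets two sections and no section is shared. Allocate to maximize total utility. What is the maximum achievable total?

Treat this as an assignment problem: match each student to one section.
Optimal: Huang→Section 1pm (85 points), Eriksen→Section 3pm (64 points), Quispe→Section 11am (82 points), Varga→Section 4pm (44 points) — total 85+64+82+44 = 275 points.

Max total: 275 points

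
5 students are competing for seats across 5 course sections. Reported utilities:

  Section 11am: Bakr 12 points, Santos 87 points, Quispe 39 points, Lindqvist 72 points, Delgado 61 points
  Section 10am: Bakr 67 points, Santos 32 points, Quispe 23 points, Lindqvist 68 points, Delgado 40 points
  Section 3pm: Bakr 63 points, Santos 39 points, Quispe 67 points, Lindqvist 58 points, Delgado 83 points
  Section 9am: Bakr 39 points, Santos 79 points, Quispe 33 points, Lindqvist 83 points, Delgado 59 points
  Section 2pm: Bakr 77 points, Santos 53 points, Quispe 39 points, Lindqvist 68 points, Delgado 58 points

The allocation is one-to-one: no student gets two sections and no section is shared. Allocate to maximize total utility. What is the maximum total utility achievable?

Max total: 362 points

Optimal: Bakr→Section 10am (67 points), Santos→Section 11am (87 points), Quispe→Section 3pm (67 points), Lindqvist→Section 9am (83 points), Delgado→Section 2pm (58 points) — total 67+87+67+83+58 = 362 points.
Max-entry greedy (repeatedly take the single best remaining cell) gives 353 points, worse by 9.
Next-best assignment: Bakr→Section 10am, Santos→Section 11am, Quispe→Section 2pm, Lindqvist→Section 9am, Delgado→Section 3pm = 359 points.
Swapping Bakr↔Lindqvist (Bakr→Section 9am 39 points, Lindqvist→Section 10am 68 points) loses 43.
Checked against all permutations: 362 points is optimal.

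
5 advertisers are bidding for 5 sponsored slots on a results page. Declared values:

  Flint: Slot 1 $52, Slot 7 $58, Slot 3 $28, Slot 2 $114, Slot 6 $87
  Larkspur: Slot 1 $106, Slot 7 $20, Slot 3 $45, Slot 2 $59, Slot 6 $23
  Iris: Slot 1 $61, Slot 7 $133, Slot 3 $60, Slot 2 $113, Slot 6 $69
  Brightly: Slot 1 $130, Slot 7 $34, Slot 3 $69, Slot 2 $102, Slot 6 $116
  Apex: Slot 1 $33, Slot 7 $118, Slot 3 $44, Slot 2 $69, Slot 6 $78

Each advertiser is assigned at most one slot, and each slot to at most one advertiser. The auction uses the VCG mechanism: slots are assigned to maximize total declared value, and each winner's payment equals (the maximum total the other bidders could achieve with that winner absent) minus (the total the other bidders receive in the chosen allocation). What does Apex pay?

Efficient allocation: Flint→Slot 2 ($114), Larkspur→Slot 1 ($106), Iris→Slot 3 ($60), Brightly→Slot 6 ($116), Apex→Slot 7 ($118); total welfare W = $514.
Apex receives Slot 7 at value $118, so the others get W − 118 = $396.
Without Apex: best allocation of the remaining 4 bidders over all 5 slots is Flint→Slot 2 ($114), Larkspur→Slot 1 ($106), Iris→Slot 7 ($133), Brightly→Slot 6 ($116), total $469.
VCG payment = (others' best without Apex) − (others' welfare with Apex) = 469 − 396 = $73.

Apex pays $73.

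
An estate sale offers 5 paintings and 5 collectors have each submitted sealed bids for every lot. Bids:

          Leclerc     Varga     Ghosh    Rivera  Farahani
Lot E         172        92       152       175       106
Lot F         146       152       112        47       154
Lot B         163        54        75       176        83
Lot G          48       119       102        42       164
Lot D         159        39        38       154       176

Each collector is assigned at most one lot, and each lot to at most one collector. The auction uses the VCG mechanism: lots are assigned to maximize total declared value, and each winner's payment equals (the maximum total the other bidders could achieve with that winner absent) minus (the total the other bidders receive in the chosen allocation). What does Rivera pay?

Efficient allocation: Leclerc→Lot D ($159), Varga→Lot F ($152), Ghosh→Lot E ($152), Rivera→Lot B ($176), Farahani→Lot G ($164); total welfare W = $803.
Rivera receives Lot B at value $176, so the others get W − 176 = $627.
Without Rivera: best allocation of the remaining 4 bidders over all 5 lots is Leclerc→Lot B ($163), Varga→Lot F ($152), Ghosh→Lot E ($152), Farahani→Lot D ($176), total $643.
VCG payment = (others' best without Rivera) − (others' welfare with Rivera) = 643 − 627 = $16.

Rivera pays $16.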